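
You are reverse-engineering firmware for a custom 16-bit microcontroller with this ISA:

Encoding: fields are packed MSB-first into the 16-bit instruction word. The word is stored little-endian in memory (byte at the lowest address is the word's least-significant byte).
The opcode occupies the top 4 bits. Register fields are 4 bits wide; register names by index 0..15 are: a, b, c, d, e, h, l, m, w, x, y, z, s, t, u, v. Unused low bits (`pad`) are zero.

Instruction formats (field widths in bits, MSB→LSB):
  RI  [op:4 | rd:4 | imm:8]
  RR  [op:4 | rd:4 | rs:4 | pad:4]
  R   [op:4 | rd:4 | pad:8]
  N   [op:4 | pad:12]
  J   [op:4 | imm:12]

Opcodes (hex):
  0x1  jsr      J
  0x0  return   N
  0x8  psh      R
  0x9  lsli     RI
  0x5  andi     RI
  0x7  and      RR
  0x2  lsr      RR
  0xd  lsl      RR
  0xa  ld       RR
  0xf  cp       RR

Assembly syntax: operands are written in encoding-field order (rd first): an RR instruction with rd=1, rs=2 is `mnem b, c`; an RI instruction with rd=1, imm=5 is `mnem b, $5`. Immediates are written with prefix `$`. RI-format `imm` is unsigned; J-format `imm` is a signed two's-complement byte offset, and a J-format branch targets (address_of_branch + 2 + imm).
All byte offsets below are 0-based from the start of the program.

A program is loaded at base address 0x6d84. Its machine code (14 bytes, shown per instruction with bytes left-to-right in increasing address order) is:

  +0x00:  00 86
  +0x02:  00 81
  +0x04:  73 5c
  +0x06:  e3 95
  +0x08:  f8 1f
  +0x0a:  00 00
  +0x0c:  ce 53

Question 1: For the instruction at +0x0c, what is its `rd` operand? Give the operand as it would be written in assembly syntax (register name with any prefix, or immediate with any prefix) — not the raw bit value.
[0c] ce 53 → 0x53ce
  opcode bits[15:12]=0x5: andi/RI
  rd@[11:8]=0x3 ⇒ d
  imm@[7:0]=0xce ⇒ $206

d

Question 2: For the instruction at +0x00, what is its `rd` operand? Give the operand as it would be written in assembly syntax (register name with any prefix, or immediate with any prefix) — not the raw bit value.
off 0x00: read 00 86 as little → 0x8600
  op=0x8600>>12=0x8 ⇒ psh (R)
  rd: (w>>8)&0xf=0x6 → l

l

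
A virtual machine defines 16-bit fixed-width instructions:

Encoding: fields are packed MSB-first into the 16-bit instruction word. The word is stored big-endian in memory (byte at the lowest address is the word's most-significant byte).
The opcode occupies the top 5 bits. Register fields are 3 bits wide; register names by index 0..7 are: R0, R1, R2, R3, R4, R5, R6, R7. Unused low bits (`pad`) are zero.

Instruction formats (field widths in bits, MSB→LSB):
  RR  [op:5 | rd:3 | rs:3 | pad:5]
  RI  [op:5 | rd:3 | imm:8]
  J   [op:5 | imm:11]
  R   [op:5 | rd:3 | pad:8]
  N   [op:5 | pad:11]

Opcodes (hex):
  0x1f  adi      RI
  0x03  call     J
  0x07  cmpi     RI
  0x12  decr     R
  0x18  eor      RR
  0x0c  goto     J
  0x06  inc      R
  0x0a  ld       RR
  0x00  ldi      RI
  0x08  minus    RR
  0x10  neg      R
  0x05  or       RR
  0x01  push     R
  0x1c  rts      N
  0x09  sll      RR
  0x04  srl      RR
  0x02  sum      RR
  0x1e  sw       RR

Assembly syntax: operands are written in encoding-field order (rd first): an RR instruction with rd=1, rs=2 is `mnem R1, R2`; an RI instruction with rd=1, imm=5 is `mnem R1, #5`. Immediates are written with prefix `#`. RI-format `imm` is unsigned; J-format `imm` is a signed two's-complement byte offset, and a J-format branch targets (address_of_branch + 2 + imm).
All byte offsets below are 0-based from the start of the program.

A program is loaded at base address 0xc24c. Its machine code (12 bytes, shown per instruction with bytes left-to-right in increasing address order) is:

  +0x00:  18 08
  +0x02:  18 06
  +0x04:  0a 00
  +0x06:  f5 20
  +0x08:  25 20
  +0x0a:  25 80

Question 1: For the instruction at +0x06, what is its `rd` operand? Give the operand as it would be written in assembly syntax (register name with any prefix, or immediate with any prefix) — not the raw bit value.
off 0x06: read f5 20 as big → 0xf520
  opcode bits[15:11]=0x1e: sw/RR
  rd@[10:8]=0x5 ⇒ R5
  rs@[7:5]=0x1 ⇒ R1

R5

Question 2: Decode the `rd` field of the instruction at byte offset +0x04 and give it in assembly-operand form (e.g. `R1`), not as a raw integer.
@+04  big-endian(0a 00) = 0x0a00
  opcode bits[15:11]=0x1: push/R
  rd@[10:8]=0x2 ⇒ R2

R2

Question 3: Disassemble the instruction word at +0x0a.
srl R5, R4

+0x0a: 25 80 ⇒ word 0x2580 (big)
  top 5b → 0x4 → srl [RR]
  rd: (w>>8)&0x7=0x5 → R5
  rs: (w>>5)&0x7=0x4 → R4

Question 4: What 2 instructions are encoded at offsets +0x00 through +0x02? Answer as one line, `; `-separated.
call #8; call #6

[00] 18 08 → 0x1808
  opcode bits[15:11]=0x3: call/J
  imm@[10:0]=0x8 ⇒ #8
[02] 18 06 → 0x1806
  opcode bits[15:11]=0x3: call/J
  imm@[10:0]=0x6 ⇒ #6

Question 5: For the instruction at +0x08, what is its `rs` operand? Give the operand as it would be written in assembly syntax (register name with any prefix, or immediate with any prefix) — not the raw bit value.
@+08  big-endian(25 20) = 0x2520
  opcode bits[15:11]=0x4: srl/RR
  rd: (w>>8)&0x7=0x5 → R5
  rs: (w>>5)&0x7=0x1 → R1

R1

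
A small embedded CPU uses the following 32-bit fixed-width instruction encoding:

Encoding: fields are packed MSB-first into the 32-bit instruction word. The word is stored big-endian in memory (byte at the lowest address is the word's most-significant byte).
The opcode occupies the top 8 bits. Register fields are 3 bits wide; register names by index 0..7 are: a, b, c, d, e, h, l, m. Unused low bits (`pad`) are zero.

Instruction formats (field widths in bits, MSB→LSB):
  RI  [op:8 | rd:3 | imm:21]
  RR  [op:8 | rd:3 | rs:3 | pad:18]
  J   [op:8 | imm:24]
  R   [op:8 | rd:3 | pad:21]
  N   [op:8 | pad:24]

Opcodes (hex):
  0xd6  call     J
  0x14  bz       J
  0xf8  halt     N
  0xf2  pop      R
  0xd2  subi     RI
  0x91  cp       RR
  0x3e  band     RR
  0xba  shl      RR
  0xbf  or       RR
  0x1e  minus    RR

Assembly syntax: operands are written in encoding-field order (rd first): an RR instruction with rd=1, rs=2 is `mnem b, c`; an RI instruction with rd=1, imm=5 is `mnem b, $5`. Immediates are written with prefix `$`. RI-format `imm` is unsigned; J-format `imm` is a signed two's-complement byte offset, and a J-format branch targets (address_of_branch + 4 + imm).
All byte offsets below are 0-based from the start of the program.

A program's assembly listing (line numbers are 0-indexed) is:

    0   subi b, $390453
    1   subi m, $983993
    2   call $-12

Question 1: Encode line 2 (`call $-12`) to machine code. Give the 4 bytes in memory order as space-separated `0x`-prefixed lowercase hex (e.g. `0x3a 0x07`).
2. call fields op=0xd6:8|imm=-12:24 → word d6fffff4h → d6 ff ff f4

0xd6 0xff 0xff 0xf4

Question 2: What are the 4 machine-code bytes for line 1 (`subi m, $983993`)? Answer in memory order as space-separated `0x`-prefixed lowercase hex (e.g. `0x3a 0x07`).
1. subi fields op=0xd2:8|rd=7:3|imm=983993:21 → word d2ef03b9h → d2 ef 03 b9

0xd2 0xef 0x03 0xb9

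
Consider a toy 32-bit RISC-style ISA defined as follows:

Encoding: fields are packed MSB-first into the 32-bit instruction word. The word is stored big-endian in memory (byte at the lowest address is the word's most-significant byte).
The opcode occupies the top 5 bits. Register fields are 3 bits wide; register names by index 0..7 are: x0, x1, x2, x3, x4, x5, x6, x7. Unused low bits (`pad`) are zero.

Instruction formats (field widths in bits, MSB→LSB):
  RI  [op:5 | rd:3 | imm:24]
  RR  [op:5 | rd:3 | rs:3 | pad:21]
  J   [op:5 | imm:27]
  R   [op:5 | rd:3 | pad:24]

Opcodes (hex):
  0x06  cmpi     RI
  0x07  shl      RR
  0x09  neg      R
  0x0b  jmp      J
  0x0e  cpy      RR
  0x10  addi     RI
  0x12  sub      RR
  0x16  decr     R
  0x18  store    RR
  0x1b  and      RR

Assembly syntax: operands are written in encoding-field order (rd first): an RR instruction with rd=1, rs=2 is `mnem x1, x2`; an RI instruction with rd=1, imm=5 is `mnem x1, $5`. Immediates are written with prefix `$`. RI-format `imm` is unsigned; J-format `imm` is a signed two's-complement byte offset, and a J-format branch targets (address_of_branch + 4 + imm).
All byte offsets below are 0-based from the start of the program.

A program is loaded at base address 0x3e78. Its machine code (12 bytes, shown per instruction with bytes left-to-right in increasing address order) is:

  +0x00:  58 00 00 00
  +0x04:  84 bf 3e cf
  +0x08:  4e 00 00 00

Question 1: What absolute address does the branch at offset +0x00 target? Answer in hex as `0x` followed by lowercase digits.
0x3e7c

off 0x00: read 58 00 00 00 as big → 0x58000000
  top 5b → 0xb → jmp [J]
  [26:0] imm=0 = $0
  target = base 0x3e78 + off 0x00 + 4 + imm 0 = 0x3e7c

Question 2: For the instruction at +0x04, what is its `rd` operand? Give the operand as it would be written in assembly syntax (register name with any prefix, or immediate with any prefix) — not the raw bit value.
x4

[04] 84 bf 3e cf → 0x84bf3ecf
  top 5b → 0x10 → addi [RI]
  [26:24] rd=4 = x4
  [23:0] imm=12533455 = $12533455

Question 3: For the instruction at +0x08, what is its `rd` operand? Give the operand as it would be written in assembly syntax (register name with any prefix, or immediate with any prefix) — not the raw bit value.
x6

off 0x08: read 4e 00 00 00 as big → 0x4e000000
  top 5b → 0x9 → neg [R]
  rd@[26:24]=0x6 ⇒ x6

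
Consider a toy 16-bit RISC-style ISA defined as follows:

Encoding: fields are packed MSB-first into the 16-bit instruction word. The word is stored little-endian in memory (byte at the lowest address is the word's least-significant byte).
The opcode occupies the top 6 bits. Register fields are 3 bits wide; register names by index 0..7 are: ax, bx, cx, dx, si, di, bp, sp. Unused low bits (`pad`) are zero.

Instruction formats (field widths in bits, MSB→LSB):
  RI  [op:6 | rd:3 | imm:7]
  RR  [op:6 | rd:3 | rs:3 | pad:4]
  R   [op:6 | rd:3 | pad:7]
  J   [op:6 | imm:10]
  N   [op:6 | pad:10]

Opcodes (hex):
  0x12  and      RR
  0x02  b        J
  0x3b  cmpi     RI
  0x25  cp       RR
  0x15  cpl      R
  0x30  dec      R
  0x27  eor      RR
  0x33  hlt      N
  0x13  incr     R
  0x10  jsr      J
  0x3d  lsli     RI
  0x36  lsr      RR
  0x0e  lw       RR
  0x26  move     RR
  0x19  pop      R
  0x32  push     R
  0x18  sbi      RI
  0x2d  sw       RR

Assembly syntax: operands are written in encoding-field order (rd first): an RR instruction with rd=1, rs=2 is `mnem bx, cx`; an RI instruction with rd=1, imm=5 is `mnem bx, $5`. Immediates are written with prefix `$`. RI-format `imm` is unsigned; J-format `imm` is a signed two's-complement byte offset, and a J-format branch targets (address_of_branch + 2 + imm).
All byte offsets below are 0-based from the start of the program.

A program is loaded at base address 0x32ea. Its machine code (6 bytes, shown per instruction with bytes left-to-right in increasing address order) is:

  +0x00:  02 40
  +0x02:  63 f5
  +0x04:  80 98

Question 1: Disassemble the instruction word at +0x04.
@+04  little-endian(80 98) = 0x9880
  op=0x9880>>10=0x26 ⇒ move (RR)
  [9:7] rd=1 = bx
  [6:4] rs=0 = ax

move bx, ax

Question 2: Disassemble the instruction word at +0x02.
lsli cx, $99

[02] 63 f5 → 0xf563
  opcode bits[15:10]=0x3d: lsli/RI
  [9:7] rd=2 = cx
  [6:0] imm=99 = $99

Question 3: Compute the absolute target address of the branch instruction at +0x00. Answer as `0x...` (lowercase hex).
0x32ee

[00] 02 40 → 0x4002
  op=0x4002>>10=0x10 ⇒ jsr (J)
  imm@[9:0]=0x2 ⇒ $2
  target = base 0x32ea + off 0x00 + 2 + imm 2 = 0x32ee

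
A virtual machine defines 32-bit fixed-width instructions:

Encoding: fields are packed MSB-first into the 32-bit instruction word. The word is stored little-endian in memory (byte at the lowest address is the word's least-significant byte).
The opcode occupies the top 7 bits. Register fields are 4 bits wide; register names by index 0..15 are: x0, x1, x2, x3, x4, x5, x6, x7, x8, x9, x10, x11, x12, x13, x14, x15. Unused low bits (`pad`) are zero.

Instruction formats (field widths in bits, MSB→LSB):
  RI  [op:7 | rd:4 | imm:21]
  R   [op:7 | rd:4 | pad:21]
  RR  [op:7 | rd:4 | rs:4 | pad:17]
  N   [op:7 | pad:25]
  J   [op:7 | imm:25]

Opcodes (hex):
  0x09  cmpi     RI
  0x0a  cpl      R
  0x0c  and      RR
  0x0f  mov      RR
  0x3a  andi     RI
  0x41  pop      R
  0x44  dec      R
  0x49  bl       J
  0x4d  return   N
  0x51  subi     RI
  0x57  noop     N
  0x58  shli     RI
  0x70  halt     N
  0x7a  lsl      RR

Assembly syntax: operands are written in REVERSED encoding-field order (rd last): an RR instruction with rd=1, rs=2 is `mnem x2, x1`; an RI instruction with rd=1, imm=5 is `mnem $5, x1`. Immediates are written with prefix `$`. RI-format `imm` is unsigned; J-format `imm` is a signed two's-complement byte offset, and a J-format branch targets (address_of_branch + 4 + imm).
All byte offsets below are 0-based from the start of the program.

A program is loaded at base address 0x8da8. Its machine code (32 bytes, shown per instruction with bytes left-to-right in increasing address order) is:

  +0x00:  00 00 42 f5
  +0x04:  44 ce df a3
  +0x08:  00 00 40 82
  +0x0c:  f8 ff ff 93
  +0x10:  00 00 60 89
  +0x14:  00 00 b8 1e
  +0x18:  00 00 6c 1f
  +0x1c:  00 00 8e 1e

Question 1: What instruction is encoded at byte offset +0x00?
lsl x1, x10

@+00  little-endian(00 00 42 f5) = 0xf5420000
  top 7b → 0x7a → lsl [RR]
  rd: (w>>21)&0xf=0xa → x10
  rs: (w>>17)&0xf=0x1 → x1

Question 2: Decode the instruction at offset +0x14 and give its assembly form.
@+14  little-endian(00 00 b8 1e) = 0x1eb80000
  top 7b → 0xf → mov [RR]
  rd@[24:21]=0x5 ⇒ x5
  rs@[20:17]=0xc ⇒ x12

mov x12, x5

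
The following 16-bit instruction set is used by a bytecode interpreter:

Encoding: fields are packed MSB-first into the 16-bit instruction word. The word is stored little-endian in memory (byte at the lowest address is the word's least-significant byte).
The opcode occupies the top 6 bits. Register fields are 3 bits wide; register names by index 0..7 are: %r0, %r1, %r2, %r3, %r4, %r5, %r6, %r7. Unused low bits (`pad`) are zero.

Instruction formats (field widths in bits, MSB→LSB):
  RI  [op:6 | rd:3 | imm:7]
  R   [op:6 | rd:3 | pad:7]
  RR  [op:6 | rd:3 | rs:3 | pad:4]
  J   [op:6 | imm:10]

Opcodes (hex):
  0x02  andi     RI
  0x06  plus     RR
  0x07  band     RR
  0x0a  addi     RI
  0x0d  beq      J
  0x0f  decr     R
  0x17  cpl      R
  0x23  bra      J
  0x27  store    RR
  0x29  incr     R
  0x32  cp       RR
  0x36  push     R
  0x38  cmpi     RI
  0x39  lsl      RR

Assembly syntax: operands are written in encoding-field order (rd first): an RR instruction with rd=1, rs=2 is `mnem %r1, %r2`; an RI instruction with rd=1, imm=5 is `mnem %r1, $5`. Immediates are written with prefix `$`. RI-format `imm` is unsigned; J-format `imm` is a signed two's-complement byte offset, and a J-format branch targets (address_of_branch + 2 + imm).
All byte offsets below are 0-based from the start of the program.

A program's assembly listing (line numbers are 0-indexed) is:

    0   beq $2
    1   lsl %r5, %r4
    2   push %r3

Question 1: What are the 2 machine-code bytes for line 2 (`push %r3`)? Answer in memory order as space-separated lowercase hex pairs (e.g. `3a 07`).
L2: push op=0x36:6|rd=3:3|pad=0:7 ⇒ 0xd980 ⇒ little 80 d9

80 d9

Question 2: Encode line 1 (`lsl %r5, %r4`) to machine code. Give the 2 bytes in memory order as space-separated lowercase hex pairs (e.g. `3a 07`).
L1: lsl op=0x39:6|rd=5:3|rs=4:3|pad=0:4 ⇒ 0xe6c0 ⇒ little c0 e6

c0 e6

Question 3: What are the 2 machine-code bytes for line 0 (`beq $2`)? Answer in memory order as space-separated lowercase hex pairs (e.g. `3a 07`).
line 0 (beq): pack op=0xd:6|imm=2:10 = 0x3402; little→ 02 34

02 34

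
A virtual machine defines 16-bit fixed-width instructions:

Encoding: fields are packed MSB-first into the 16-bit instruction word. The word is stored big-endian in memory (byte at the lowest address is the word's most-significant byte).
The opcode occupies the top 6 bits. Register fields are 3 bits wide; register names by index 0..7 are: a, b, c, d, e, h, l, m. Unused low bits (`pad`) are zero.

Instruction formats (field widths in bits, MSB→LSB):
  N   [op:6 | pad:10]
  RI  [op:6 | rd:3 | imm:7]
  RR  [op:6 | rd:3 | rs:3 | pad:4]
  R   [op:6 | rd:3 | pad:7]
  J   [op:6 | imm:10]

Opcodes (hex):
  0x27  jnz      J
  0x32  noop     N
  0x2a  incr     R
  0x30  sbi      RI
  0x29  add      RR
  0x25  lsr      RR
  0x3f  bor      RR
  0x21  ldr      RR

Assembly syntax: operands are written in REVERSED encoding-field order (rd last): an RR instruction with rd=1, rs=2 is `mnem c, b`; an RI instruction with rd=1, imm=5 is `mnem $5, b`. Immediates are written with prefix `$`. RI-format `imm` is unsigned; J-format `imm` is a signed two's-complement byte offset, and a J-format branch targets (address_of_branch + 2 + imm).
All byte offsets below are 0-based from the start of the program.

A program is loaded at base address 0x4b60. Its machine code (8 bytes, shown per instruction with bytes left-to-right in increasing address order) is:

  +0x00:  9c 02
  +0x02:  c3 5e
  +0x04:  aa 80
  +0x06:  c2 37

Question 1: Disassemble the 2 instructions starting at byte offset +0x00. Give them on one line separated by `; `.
@+00  big-endian(9c 02) = 0x9c02
  opcode bits[15:10]=0x27: jnz/J
  imm@[9:0]=0x2 ⇒ $2
@+02  big-endian(c3 5e) = 0xc35e
  opcode bits[15:10]=0x30: sbi/RI
  rd@[9:7]=0x6 ⇒ l
  imm@[6:0]=0x5e ⇒ $94

jnz $2; sbi $94, l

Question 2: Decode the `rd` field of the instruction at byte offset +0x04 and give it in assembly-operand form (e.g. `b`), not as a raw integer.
h

off 0x04: read aa 80 as big → 0xaa80
  opcode bits[15:10]=0x2a: incr/R
  [9:7] rd=5 = h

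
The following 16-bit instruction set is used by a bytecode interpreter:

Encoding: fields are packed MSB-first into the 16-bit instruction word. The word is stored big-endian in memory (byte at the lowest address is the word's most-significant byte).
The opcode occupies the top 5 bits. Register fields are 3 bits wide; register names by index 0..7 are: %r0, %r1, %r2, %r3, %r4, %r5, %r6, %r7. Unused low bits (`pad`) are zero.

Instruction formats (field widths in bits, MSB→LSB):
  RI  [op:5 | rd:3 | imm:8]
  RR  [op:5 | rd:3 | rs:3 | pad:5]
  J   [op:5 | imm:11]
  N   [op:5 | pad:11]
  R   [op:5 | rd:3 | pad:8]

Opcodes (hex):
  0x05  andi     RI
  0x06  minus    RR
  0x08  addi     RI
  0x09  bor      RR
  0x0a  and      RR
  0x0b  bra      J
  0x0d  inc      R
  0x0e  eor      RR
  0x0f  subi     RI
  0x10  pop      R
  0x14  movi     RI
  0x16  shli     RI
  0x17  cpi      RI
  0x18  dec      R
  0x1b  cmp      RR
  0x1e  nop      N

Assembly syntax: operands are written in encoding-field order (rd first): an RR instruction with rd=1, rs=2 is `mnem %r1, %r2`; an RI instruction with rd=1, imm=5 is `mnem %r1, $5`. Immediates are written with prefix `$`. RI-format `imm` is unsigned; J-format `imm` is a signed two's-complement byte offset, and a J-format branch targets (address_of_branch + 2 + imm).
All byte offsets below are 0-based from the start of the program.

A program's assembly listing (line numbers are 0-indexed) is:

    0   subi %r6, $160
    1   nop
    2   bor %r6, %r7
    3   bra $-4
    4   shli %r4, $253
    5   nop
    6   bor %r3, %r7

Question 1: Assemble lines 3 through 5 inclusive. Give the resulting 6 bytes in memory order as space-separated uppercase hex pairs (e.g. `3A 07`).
line 3 (bra): pack op=0xb:5|imm=-4:11 = 0x5ffc; big→ 5f fc
line 4 (shli): pack op=0x16:5|rd=4:3|imm=253:8 = 0xb4fd; big→ b4 fd
line 5 (nop): pack op=0x1e:5|pad=0:11 = 0xf000; big→ f0 00

5F FC B4 FD F0 00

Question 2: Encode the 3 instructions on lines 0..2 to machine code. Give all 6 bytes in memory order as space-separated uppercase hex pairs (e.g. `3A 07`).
7E A0 F0 00 4E E0

0. subi fields op=0xf:5|rd=6:3|imm=160:8 → word 7ea0h → 7e a0
1. nop fields op=0x1e:5|pad=0:11 → word f000h → f0 00
2. bor fields op=0x9:5|rd=6:3|rs=7:3|pad=0:5 → word 4ee0h → 4e e0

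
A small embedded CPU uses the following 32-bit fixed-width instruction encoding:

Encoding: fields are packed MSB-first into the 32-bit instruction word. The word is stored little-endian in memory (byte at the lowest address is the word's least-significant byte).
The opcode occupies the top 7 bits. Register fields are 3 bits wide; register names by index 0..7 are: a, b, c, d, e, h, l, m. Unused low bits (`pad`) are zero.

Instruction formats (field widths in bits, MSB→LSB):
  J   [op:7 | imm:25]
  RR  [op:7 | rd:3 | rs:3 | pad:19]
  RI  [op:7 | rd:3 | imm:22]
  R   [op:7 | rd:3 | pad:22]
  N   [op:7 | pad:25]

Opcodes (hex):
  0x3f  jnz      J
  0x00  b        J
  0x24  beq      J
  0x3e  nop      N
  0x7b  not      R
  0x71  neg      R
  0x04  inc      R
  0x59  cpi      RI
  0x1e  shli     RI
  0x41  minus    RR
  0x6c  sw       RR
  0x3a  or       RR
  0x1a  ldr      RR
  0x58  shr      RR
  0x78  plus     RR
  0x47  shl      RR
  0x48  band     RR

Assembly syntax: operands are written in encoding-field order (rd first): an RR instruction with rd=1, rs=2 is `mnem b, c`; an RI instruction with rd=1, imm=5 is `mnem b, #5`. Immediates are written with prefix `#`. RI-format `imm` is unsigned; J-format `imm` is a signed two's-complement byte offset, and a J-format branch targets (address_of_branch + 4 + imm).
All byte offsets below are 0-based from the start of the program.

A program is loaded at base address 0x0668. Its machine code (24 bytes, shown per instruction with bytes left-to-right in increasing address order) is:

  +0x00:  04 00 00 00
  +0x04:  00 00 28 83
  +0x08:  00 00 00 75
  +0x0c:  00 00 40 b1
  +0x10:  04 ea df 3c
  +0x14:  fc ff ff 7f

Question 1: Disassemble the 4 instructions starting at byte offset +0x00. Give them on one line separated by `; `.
off 0x00: read 04 00 00 00 as little → 0x00000004
  top 7b → 0x0 → b [J]
  imm: (w>>0)&0x1ffffff=0x4 → #4
off 0x04: read 00 00 28 83 as little → 0x83280000
  top 7b → 0x41 → minus [RR]
  rd: (w>>22)&0x7=0x4 → e
  rs: (w>>19)&0x7=0x5 → h
off 0x08: read 00 00 00 75 as little → 0x75000000
  top 7b → 0x3a → or [RR]
  rd: (w>>22)&0x7=0x4 → e
  rs: (w>>19)&0x7=0x0 → a
off 0x0c: read 00 00 40 b1 as little → 0xb1400000
  top 7b → 0x58 → shr [RR]
  rd: (w>>22)&0x7=0x5 → h
  rs: (w>>19)&0x7=0x0 → a

b #4; minus e, h; or e, a; shr h, a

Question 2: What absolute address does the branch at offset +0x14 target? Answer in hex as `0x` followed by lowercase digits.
[14] fc ff ff 7f → 0x7ffffffc
  op=0x7ffffffc>>25=0x3f ⇒ jnz (J)
  imm@[24:0]=0x1fffffc (s25→-4) ⇒ #-4
  target = base 0x0668 + off 0x14 + 4 + imm -4 = 0x067c

0x067c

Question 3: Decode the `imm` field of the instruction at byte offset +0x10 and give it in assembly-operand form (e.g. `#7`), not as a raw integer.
#2091524

off 0x10: read 04 ea df 3c as little → 0x3cdfea04
  opcode bits[31:25]=0x1e: shli/RI
  [24:22] rd=3 = d
  [21:0] imm=2091524 = #2091524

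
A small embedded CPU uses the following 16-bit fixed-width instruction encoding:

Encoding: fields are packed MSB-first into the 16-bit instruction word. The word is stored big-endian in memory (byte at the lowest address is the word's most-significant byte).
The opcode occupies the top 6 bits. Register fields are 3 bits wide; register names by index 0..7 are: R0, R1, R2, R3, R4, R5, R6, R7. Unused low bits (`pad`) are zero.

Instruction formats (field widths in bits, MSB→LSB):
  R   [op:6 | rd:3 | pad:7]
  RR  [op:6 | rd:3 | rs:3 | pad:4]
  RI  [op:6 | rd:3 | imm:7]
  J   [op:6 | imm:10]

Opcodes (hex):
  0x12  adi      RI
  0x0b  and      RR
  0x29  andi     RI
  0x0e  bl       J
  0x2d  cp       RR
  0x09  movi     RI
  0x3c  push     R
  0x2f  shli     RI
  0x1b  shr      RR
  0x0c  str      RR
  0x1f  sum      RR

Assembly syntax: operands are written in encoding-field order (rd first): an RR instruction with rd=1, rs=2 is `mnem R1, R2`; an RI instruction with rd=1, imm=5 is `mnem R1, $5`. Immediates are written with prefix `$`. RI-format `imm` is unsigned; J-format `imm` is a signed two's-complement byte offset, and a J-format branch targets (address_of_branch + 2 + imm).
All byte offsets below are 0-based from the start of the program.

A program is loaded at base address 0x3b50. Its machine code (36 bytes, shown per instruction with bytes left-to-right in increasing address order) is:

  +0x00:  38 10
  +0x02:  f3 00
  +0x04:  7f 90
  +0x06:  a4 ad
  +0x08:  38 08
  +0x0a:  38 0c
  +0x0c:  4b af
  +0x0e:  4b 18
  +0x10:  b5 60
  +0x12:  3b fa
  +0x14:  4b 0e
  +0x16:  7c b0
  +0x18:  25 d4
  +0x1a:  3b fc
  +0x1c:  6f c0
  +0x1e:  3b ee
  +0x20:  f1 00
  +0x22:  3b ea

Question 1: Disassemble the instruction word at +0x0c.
[0c] 4b af → 0x4baf
  opcode bits[15:10]=0x12: adi/RI
  rd: (w>>7)&0x7=0x7 → R7
  imm: (w>>0)&0x7f=0x2f → $47

adi R7, $47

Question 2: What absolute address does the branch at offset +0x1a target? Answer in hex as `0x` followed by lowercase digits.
@+1a  big-endian(3b fc) = 0x3bfc
  op=0x3bfc>>10=0xe ⇒ bl (J)
  imm@[9:0]=0x3fc (s10→-4) ⇒ $-4
  target = base 0x3b50 + off 0x1a + 2 + imm -4 = 0x3b68

0x3b68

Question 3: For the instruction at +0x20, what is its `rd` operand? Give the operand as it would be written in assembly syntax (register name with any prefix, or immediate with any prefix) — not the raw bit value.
@+20  big-endian(f1 00) = 0xf100
  top 6b → 0x3c → push [R]
  [9:7] rd=2 = R2

R2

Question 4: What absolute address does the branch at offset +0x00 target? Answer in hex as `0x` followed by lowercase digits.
0x3b62

[00] 38 10 → 0x3810
  opcode bits[15:10]=0xe: bl/J
  [9:0] imm=16 = $16
  target = base 0x3b50 + off 0x00 + 2 + imm 16 = 0x3b62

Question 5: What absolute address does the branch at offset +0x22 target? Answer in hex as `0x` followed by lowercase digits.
0x3b5e

[22] 3b ea → 0x3bea
  top 6b → 0xe → bl [J]
  [9:0] imm=1002 (s10→-22) = $-22
  target = base 0x3b50 + off 0x22 + 2 + imm -22 = 0x3b5e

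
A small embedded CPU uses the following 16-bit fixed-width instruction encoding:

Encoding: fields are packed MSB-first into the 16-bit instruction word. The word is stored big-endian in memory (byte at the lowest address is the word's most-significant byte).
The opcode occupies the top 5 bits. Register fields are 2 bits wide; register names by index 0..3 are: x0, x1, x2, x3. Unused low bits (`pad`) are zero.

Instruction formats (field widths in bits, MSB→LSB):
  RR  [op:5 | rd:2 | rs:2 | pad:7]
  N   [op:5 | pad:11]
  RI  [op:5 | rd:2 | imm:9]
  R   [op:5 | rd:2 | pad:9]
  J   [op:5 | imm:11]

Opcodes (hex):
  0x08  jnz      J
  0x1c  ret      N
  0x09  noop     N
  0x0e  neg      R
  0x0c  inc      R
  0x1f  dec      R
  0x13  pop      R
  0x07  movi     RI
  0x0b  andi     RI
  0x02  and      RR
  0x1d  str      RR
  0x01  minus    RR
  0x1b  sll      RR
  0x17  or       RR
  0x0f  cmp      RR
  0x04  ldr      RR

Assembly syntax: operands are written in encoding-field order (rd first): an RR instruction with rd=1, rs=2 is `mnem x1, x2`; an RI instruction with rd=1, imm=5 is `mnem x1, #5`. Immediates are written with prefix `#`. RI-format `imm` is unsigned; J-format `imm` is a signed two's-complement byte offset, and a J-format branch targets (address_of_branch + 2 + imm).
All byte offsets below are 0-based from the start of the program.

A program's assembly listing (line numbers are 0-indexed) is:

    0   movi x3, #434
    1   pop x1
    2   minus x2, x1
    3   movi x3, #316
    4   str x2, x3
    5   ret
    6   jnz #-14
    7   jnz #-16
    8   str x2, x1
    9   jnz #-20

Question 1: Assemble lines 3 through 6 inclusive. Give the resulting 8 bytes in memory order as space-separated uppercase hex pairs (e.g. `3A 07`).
3F 3C ED 80 E0 00 47 F2

line 3 (movi): pack op=0x7:5|rd=3:2|imm=316:9 = 0x3f3c; big→ 3f 3c
line 4 (str): pack op=0x1d:5|rd=2:2|rs=3:2|pad=0:7 = 0xed80; big→ ed 80
line 5 (ret): pack op=0x1c:5|pad=0:11 = 0xe000; big→ e0 00
line 6 (jnz): pack op=0x8:5|imm=-14:11 = 0x47f2; big→ 47 f2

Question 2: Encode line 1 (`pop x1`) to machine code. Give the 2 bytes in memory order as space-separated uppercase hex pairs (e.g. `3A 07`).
9A 00

1. pop fields op=0x13:5|rd=1:2|pad=0:9 → word 9a00h → 9a 00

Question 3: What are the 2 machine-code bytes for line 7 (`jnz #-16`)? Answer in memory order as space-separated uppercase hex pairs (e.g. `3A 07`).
47 F0

L7: jnz op=0x8:5|imm=-16:11 ⇒ 0x47f0 ⇒ big 47 f0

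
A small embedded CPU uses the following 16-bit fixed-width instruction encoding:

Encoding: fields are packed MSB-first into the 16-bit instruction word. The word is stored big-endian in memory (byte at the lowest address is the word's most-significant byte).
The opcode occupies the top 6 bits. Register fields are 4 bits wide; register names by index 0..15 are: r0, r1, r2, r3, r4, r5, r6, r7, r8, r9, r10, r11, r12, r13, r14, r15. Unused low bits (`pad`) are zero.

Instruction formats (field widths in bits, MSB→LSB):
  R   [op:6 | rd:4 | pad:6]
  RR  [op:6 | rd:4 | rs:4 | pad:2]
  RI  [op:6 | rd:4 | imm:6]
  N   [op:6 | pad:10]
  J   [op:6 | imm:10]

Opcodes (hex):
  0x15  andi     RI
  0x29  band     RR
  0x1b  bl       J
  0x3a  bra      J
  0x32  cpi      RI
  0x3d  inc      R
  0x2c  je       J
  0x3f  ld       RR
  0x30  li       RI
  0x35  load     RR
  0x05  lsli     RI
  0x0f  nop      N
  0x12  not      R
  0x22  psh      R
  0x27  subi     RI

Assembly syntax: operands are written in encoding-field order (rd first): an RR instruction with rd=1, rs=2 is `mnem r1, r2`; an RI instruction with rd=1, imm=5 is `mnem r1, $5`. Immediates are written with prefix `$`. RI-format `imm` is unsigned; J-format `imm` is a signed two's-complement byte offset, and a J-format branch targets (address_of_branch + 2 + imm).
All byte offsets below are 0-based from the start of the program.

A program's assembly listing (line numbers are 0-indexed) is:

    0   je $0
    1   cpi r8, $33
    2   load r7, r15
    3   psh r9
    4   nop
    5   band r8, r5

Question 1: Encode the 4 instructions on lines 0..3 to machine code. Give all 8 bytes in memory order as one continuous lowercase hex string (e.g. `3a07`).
b000ca21d5fc8a40

L0: je op=0x2c:6|imm=0:10 ⇒ 0xb000 ⇒ big b0 00
L1: cpi op=0x32:6|rd=8:4|imm=33:6 ⇒ 0xca21 ⇒ big ca 21
L2: load op=0x35:6|rd=7:4|rs=15:4|pad=0:2 ⇒ 0xd5fc ⇒ big d5 fc
L3: psh op=0x22:6|rd=9:4|pad=0:6 ⇒ 0x8a40 ⇒ big 8a 40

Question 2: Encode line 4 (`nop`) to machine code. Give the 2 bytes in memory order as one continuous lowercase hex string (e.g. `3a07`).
3c00

L4: nop op=0xf:6|pad=0:10 ⇒ 0x3c00 ⇒ big 3c 00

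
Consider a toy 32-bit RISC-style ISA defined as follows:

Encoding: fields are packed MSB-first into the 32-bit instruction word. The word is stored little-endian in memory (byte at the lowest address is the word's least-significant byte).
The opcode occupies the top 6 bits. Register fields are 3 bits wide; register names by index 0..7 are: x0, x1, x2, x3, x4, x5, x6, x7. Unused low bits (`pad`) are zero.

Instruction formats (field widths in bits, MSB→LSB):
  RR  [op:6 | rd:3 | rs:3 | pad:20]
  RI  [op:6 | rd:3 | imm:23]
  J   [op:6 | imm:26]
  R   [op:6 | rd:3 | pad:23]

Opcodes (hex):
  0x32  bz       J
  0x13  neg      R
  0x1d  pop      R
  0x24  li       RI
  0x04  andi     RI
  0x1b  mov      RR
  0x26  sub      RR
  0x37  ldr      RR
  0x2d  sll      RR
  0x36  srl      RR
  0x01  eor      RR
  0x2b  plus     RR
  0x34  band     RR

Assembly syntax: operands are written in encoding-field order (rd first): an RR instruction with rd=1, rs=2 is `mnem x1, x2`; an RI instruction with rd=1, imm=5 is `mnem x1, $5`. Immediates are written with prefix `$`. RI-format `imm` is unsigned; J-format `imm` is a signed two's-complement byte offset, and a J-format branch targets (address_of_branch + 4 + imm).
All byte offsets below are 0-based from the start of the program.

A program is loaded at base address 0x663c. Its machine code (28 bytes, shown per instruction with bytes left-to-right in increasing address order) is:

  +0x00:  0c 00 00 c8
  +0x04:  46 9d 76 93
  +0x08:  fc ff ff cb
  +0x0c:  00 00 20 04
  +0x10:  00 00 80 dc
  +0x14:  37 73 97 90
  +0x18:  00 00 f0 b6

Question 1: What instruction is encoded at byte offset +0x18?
@+18  little-endian(00 00 f0 b6) = 0xb6f00000
  opcode bits[31:26]=0x2d: sll/RR
  [25:23] rd=5 = x5
  [22:20] rs=7 = x7

sll x5, x7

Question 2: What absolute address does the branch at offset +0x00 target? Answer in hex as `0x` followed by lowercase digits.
0x664c

+0x00: 0c 00 00 c8 ⇒ word 0xc800000c (little)
  opcode bits[31:26]=0x32: bz/J
  imm@[25:0]=0xc ⇒ $12
  target = base 0x663c + off 0x00 + 4 + imm 12 = 0x664c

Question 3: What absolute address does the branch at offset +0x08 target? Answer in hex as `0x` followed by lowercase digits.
+0x08: fc ff ff cb ⇒ word 0xcbfffffc (little)
  op=0xcbfffffc>>26=0x32 ⇒ bz (J)
  imm@[25:0]=0x3fffffc (s26→-4) ⇒ $-4
  target = base 0x663c + off 0x08 + 4 + imm -4 = 0x6644

0x6644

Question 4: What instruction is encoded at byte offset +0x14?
li x1, $1536823

off 0x14: read 37 73 97 90 as little → 0x90977337
  top 6b → 0x24 → li [RI]
  rd@[25:23]=0x1 ⇒ x1
  imm@[22:0]=0x177337 ⇒ $1536823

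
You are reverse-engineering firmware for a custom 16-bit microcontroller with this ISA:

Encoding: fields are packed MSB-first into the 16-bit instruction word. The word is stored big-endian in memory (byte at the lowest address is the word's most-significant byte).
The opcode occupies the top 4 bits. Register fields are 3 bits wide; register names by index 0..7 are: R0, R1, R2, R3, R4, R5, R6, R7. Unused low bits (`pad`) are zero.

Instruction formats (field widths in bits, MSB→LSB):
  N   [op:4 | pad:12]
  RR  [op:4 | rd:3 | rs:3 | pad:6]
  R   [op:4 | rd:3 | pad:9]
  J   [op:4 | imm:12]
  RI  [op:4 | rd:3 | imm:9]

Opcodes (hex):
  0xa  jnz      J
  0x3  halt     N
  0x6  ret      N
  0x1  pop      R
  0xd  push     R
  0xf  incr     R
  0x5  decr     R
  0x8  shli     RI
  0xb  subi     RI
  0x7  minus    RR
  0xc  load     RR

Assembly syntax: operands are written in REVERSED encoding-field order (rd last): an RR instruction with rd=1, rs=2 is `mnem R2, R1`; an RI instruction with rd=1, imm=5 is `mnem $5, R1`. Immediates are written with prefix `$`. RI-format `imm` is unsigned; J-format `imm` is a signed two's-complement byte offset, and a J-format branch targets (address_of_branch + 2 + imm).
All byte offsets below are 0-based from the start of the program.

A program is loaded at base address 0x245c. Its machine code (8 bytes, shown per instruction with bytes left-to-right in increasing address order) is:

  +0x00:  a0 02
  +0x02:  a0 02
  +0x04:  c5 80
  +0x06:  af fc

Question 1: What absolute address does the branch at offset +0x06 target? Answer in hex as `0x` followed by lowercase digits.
0x2460

+0x06: af fc ⇒ word 0xaffc (big)
  opcode bits[15:12]=0xa: jnz/J
  [11:0] imm=4092 (s12→-4) = $-4
  target = base 0x245c + off 0x06 + 2 + imm -4 = 0x2460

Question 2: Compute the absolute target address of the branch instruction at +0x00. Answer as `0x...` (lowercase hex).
0x2460

@+00  big-endian(a0 02) = 0xa002
  top 4b → 0xa → jnz [J]
  imm@[11:0]=0x2 ⇒ $2
  target = base 0x245c + off 0x00 + 2 + imm 2 = 0x2460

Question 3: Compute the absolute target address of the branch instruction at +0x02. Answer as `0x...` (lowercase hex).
0x2462

@+02  big-endian(a0 02) = 0xa002
  op=0xa002>>12=0xa ⇒ jnz (J)
  imm: (w>>0)&0xfff=0x2 → $2
  target = base 0x245c + off 0x02 + 2 + imm 2 = 0x2462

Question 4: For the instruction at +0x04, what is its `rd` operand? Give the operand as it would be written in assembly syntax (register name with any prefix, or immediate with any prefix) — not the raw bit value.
R2

off 0x04: read c5 80 as big → 0xc580
  top 4b → 0xc → load [RR]
  rd@[11:9]=0x2 ⇒ R2
  rs@[8:6]=0x6 ⇒ R6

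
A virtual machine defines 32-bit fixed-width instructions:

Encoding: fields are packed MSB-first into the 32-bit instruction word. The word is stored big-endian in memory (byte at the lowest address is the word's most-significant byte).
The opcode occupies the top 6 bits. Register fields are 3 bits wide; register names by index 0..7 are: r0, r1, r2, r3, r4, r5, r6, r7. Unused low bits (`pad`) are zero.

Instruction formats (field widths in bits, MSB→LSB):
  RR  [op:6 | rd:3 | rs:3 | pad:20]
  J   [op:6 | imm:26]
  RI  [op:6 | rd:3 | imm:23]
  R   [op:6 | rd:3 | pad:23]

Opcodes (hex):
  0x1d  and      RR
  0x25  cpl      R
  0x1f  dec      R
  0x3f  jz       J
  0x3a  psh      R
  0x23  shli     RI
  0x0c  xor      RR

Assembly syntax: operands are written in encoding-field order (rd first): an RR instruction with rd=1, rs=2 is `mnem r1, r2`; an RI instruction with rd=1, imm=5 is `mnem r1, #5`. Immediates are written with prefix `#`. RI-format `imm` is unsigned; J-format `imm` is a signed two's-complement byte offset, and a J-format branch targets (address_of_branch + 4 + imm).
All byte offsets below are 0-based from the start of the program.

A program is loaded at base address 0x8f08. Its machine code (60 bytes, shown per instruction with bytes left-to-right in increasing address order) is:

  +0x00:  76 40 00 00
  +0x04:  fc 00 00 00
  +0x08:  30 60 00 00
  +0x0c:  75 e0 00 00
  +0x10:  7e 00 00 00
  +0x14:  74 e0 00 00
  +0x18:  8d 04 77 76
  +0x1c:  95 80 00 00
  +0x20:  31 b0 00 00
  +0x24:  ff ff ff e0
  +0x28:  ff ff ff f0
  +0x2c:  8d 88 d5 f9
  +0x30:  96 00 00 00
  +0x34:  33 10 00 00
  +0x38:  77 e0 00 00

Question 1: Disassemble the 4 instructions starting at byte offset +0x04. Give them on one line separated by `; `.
jz #0; xor r0, r6; and r3, r6; dec r4

+0x04: fc 00 00 00 ⇒ word 0xfc000000 (big)
  top 6b → 0x3f → jz [J]
  [25:0] imm=0 = #0
+0x08: 30 60 00 00 ⇒ word 0x30600000 (big)
  top 6b → 0xc → xor [RR]
  [25:23] rd=0 = r0
  [22:20] rs=6 = r6
+0x0c: 75 e0 00 00 ⇒ word 0x75e00000 (big)
  top 6b → 0x1d → and [RR]
  [25:23] rd=3 = r3
  [22:20] rs=6 = r6
+0x10: 7e 00 00 00 ⇒ word 0x7e000000 (big)
  top 6b → 0x1f → dec [R]
  [25:23] rd=4 = r4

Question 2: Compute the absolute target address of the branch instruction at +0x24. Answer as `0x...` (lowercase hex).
@+24  big-endian(ff ff ff e0) = 0xffffffe0
  top 6b → 0x3f → jz [J]
  [25:0] imm=67108832 (s26→-32) = #-32
  target = base 0x8f08 + off 0x24 + 4 + imm -32 = 0x8f10

0x8f10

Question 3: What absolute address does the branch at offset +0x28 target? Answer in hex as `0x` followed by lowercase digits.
+0x28: ff ff ff f0 ⇒ word 0xfffffff0 (big)
  opcode bits[31:26]=0x3f: jz/J
  [25:0] imm=67108848 (s26→-16) = #-16
  target = base 0x8f08 + off 0x28 + 4 + imm -16 = 0x8f24

0x8f24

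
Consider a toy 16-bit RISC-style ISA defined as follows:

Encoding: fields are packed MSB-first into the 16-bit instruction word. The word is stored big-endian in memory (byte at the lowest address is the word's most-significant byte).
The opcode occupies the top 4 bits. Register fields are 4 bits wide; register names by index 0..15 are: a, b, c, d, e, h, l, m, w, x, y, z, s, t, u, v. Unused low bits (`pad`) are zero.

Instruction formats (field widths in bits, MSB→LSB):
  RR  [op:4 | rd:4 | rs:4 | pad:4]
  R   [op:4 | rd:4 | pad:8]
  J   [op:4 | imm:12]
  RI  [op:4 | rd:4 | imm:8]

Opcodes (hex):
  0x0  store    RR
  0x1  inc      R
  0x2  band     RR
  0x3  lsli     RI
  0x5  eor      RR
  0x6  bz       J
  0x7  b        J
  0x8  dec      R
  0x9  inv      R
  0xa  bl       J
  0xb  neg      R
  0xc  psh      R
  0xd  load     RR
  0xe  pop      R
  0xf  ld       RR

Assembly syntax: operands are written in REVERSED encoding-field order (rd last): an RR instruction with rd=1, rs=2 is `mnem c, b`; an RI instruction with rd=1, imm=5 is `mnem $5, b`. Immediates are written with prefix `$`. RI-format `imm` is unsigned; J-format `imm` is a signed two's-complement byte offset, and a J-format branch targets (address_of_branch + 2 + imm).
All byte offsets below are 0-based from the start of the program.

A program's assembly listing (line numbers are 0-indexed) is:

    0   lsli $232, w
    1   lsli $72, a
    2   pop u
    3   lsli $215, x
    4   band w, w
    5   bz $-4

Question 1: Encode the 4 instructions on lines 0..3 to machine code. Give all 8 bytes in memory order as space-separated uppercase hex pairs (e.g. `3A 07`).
line 0 (lsli): pack op=0x3:4|rd=8:4|imm=232:8 = 0x38e8; big→ 38 e8
line 1 (lsli): pack op=0x3:4|rd=0:4|imm=72:8 = 0x3048; big→ 30 48
line 2 (pop): pack op=0xe:4|rd=14:4|pad=0:8 = 0xee00; big→ ee 00
line 3 (lsli): pack op=0x3:4|rd=9:4|imm=215:8 = 0x39d7; big→ 39 d7

38 E8 30 48 EE 00 39 D7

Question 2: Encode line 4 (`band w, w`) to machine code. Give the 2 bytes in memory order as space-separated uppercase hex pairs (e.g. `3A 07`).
line 4 (band): pack op=0x2:4|rd=8:4|rs=8:4|pad=0:4 = 0x2880; big→ 28 80

28 80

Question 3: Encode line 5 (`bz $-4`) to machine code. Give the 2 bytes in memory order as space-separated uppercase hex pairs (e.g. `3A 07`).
line 5 (bz): pack op=0x6:4|imm=-4:12 = 0x6ffc; big→ 6f fc

6F FC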